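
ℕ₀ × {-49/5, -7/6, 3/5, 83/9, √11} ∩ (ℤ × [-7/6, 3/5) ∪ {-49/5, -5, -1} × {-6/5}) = ℕ₀ × {-7/6}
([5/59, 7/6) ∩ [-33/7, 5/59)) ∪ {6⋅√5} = {6⋅√5}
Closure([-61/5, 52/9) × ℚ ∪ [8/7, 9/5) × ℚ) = [-61/5, 52/9] × ℝ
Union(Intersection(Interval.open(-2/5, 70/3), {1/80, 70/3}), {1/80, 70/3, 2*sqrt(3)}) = {1/80, 70/3, 2*sqrt(3)}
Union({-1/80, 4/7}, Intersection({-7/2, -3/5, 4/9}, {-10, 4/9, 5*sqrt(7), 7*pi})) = {-1/80, 4/9, 4/7}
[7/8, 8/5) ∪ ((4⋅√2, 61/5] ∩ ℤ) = [7/8, 8/5) ∪ {6, 7, …, 12}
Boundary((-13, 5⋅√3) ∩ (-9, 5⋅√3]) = {-9, 5⋅√3}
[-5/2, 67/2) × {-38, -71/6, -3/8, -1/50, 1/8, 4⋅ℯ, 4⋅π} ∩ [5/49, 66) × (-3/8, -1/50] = [5/49, 67/2) × {-1/50}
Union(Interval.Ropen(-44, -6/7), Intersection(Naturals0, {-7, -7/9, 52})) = Union({52}, Interval.Ropen(-44, -6/7))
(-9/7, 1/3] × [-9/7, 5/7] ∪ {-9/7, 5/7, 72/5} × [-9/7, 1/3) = ({-9/7, 5/7, 72/5} × [-9/7, 1/3)) ∪ ((-9/7, 1/3] × [-9/7, 5/7])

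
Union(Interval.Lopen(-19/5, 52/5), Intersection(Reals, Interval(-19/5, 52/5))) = Interval(-19/5, 52/5)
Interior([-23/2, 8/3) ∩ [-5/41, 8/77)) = (-5/41, 8/77)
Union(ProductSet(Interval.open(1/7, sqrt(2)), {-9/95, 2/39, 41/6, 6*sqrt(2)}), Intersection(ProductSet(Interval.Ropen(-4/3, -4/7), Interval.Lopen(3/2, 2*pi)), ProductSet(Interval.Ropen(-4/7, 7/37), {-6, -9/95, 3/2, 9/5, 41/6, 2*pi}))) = ProductSet(Interval.open(1/7, sqrt(2)), {-9/95, 2/39, 41/6, 6*sqrt(2)})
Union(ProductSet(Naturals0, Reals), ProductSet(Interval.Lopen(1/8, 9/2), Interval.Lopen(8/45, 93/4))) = Union(ProductSet(Interval.Lopen(1/8, 9/2), Interval.Lopen(8/45, 93/4)), ProductSet(Naturals0, Reals))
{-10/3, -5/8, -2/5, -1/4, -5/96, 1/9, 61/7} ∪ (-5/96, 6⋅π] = {-10/3, -5/8, -2/5, -1/4} ∪ [-5/96, 6⋅π]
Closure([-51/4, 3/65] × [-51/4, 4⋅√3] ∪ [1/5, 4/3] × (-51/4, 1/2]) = ([1/5, 4/3] × [-51/4, 1/2]) ∪ ([-51/4, 3/65] × [-51/4, 4⋅√3])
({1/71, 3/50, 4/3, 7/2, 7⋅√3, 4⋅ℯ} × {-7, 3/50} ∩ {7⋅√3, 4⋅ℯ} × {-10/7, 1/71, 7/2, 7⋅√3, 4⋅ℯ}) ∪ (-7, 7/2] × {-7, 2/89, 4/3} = (-7, 7/2] × {-7, 2/89, 4/3}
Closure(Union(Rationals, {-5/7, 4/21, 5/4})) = Reals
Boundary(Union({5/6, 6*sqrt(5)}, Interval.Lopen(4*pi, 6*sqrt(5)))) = {5/6, 6*sqrt(5), 4*pi}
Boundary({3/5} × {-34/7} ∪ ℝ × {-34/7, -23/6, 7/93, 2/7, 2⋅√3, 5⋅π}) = ℝ × {-34/7, -23/6, 7/93, 2/7, 2⋅√3, 5⋅π}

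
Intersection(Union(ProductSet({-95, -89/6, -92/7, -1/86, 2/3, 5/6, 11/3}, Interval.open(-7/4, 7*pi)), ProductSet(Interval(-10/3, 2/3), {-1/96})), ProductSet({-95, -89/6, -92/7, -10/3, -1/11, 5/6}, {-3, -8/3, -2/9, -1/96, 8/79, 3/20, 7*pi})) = Union(ProductSet({-10/3, -1/11}, {-1/96}), ProductSet({-95, -89/6, -92/7, 5/6}, {-2/9, -1/96, 8/79, 3/20}))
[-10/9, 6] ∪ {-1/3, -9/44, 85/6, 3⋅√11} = [-10/9, 6] ∪ {85/6, 3⋅√11}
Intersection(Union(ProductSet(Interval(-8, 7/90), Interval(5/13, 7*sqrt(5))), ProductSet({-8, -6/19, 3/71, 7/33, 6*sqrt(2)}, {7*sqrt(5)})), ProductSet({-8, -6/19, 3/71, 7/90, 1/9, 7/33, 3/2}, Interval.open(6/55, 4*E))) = ProductSet({-8, -6/19, 3/71, 7/90}, Interval.Ropen(5/13, 4*E))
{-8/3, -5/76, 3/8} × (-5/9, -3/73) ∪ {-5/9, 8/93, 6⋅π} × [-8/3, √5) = ({-8/3, -5/76, 3/8} × (-5/9, -3/73)) ∪ ({-5/9, 8/93, 6⋅π} × [-8/3, √5))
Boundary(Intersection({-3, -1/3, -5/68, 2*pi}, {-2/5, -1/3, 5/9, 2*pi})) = {-1/3, 2*pi}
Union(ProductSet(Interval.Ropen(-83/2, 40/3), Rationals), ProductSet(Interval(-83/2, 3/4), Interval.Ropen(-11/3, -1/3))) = Union(ProductSet(Interval(-83/2, 3/4), Interval.Ropen(-11/3, -1/3)), ProductSet(Interval.Ropen(-83/2, 40/3), Rationals))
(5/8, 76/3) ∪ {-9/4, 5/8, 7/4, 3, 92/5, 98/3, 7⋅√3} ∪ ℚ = ℚ ∪ [5/8, 76/3]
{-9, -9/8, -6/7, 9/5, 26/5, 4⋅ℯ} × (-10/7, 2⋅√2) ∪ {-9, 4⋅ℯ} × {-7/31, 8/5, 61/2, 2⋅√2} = ({-9, 4⋅ℯ} × {-7/31, 8/5, 61/2, 2⋅√2}) ∪ ({-9, -9/8, -6/7, 9/5, 26/5, 4⋅ℯ} × (-10/7, 2⋅√2))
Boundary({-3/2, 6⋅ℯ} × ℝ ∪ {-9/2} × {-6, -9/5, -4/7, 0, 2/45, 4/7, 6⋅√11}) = ({-3/2, 6⋅ℯ} × ℝ) ∪ ({-9/2} × {-6, -9/5, -4/7, 0, 2/45, 4/7, 6⋅√11})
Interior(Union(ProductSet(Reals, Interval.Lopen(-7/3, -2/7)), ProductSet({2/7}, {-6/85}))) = ProductSet(Interval(-oo, oo), Interval.open(-7/3, -2/7))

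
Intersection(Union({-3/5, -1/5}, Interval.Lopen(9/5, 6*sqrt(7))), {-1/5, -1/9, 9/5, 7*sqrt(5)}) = {-1/5, 7*sqrt(5)}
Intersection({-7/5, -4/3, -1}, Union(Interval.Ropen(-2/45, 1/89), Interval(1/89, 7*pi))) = EmptySet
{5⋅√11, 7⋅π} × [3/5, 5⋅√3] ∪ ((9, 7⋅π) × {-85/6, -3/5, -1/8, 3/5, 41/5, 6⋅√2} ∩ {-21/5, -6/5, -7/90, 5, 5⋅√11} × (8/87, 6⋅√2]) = {5⋅√11, 7⋅π} × [3/5, 5⋅√3]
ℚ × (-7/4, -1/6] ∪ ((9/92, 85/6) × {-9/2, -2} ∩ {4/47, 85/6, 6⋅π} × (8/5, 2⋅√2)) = ℚ × (-7/4, -1/6]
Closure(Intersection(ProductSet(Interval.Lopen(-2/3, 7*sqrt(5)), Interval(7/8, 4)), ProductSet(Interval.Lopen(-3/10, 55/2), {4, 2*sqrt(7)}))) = ProductSet(Interval(-3/10, 7*sqrt(5)), {4})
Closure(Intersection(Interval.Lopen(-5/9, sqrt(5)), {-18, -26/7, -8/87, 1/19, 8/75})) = {-8/87, 1/19, 8/75}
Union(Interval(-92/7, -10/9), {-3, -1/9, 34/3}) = Union({-1/9, 34/3}, Interval(-92/7, -10/9))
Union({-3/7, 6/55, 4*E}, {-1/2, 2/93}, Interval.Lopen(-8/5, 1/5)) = Union({4*E}, Interval.Lopen(-8/5, 1/5))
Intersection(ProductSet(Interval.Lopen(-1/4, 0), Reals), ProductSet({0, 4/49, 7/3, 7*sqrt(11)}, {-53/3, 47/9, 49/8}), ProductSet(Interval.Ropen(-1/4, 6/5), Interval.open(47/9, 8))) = ProductSet({0}, {49/8})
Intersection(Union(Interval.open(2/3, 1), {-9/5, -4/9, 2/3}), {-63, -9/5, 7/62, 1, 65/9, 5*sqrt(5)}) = {-9/5}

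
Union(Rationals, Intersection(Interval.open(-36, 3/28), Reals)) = Union(Interval(-36, 3/28), Rationals)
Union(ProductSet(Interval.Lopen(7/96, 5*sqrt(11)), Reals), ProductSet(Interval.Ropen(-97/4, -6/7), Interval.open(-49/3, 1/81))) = Union(ProductSet(Interval.Ropen(-97/4, -6/7), Interval.open(-49/3, 1/81)), ProductSet(Interval.Lopen(7/96, 5*sqrt(11)), Reals))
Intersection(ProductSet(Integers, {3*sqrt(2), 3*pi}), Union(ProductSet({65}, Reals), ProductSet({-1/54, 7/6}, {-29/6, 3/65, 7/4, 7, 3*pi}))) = ProductSet({65}, {3*sqrt(2), 3*pi})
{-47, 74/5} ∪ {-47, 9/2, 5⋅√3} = {-47, 9/2, 74/5, 5⋅√3}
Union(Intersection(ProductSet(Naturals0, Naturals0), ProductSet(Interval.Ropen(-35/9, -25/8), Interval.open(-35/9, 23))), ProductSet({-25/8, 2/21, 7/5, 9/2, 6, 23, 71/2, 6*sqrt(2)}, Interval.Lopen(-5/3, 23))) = ProductSet({-25/8, 2/21, 7/5, 9/2, 6, 23, 71/2, 6*sqrt(2)}, Interval.Lopen(-5/3, 23))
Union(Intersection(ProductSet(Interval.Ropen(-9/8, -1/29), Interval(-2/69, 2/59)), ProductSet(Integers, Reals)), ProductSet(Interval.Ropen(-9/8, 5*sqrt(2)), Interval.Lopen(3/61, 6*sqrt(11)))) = Union(ProductSet(Interval.Ropen(-9/8, 5*sqrt(2)), Interval.Lopen(3/61, 6*sqrt(11))), ProductSet(Range(-1, 0, 1), Interval(-2/69, 2/59)))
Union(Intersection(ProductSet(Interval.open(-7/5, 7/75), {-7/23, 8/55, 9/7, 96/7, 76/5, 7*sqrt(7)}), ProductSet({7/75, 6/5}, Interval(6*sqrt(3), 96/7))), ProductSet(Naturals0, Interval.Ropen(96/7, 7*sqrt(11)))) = ProductSet(Naturals0, Interval.Ropen(96/7, 7*sqrt(11)))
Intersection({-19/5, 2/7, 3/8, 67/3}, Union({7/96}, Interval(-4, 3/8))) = {-19/5, 2/7, 3/8}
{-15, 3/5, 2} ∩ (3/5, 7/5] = ∅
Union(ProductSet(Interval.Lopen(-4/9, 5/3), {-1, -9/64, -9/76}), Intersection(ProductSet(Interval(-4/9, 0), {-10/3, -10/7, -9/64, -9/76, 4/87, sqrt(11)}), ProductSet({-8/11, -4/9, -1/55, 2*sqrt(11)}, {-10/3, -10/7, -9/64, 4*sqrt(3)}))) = Union(ProductSet({-4/9, -1/55}, {-10/3, -10/7, -9/64}), ProductSet(Interval.Lopen(-4/9, 5/3), {-1, -9/64, -9/76}))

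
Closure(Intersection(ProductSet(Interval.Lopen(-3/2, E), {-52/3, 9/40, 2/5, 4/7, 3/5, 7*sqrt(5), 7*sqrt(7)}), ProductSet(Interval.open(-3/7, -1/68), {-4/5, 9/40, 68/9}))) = ProductSet(Interval(-3/7, -1/68), {9/40})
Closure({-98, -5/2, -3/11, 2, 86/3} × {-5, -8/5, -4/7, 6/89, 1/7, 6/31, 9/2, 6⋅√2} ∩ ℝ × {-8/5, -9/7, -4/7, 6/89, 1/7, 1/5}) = {-98, -5/2, -3/11, 2, 86/3} × {-8/5, -4/7, 6/89, 1/7}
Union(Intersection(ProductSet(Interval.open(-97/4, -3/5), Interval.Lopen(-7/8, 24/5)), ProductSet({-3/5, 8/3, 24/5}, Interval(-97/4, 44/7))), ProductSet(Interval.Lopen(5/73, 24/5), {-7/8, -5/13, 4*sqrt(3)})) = ProductSet(Interval.Lopen(5/73, 24/5), {-7/8, -5/13, 4*sqrt(3)})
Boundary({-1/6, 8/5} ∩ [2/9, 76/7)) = {8/5}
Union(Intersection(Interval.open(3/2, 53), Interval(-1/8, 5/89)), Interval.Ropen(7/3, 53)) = Interval.Ropen(7/3, 53)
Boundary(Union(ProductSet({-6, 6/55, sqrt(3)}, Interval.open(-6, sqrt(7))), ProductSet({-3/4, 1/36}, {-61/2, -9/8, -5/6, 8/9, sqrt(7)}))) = Union(ProductSet({-3/4, 1/36}, {-61/2, -9/8, -5/6, 8/9, sqrt(7)}), ProductSet({-6, 6/55, sqrt(3)}, Interval(-6, sqrt(7))))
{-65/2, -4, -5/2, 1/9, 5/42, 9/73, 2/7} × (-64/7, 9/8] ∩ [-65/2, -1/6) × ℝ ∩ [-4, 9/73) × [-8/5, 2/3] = {-4, -5/2} × [-8/5, 2/3]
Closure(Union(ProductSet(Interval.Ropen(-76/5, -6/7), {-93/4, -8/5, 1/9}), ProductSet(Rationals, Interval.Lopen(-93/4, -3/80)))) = Union(ProductSet(Interval(-76/5, -6/7), {-93/4, -8/5, 1/9}), ProductSet(Reals, Interval(-93/4, -3/80)))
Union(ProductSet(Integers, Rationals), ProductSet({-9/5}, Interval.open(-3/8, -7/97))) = Union(ProductSet({-9/5}, Interval.open(-3/8, -7/97)), ProductSet(Integers, Rationals))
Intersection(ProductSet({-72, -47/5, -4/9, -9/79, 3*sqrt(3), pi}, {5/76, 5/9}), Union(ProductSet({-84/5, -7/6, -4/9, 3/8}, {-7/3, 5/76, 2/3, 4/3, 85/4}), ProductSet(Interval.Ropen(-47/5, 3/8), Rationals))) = ProductSet({-47/5, -4/9, -9/79}, {5/76, 5/9})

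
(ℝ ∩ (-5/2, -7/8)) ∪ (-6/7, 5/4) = (-5/2, -7/8) ∪ (-6/7, 5/4)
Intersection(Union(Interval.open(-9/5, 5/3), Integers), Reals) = Union(Integers, Interval.open(-9/5, 5/3))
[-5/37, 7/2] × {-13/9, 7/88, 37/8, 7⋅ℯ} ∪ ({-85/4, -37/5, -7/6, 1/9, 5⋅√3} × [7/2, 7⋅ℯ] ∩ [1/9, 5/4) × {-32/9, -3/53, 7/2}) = ({1/9} × {7/2}) ∪ ([-5/37, 7/2] × {-13/9, 7/88, 37/8, 7⋅ℯ})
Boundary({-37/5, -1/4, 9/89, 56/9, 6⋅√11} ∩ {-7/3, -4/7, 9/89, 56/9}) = {9/89, 56/9}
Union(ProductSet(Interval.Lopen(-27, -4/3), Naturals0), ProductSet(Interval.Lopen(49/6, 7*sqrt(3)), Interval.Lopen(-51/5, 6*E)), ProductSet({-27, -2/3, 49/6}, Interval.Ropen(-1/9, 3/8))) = Union(ProductSet({-27, -2/3, 49/6}, Interval.Ropen(-1/9, 3/8)), ProductSet(Interval.Lopen(-27, -4/3), Naturals0), ProductSet(Interval.Lopen(49/6, 7*sqrt(3)), Interval.Lopen(-51/5, 6*E)))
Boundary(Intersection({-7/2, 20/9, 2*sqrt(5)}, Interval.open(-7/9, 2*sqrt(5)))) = {20/9}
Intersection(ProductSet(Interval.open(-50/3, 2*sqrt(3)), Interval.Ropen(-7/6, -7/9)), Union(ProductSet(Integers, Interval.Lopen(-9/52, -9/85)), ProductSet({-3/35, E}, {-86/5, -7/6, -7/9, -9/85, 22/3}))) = ProductSet({-3/35, E}, {-7/6})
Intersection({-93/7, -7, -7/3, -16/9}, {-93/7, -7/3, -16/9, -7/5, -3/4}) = {-93/7, -7/3, -16/9}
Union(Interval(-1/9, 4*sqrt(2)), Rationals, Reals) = Interval(-oo, oo)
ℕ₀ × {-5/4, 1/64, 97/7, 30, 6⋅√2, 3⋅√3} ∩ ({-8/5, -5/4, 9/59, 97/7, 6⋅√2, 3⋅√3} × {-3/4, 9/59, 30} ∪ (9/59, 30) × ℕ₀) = {1, 2, …, 29} × {30}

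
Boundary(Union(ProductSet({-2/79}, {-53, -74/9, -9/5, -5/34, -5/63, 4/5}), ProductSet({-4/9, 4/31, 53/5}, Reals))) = Union(ProductSet({-2/79}, {-53, -74/9, -9/5, -5/34, -5/63, 4/5}), ProductSet({-4/9, 4/31, 53/5}, Reals))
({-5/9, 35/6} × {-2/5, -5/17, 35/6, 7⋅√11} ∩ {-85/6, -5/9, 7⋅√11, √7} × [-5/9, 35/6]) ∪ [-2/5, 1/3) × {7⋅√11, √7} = ({-5/9} × {-2/5, -5/17, 35/6}) ∪ ([-2/5, 1/3) × {7⋅√11, √7})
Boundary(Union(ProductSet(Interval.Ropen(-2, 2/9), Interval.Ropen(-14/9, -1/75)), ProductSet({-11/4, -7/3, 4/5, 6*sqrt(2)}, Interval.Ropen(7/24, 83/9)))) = Union(ProductSet({-2, 2/9}, Interval(-14/9, -1/75)), ProductSet({-11/4, -7/3, 4/5, 6*sqrt(2)}, Interval(7/24, 83/9)), ProductSet(Interval(-2, 2/9), {-14/9, -1/75}))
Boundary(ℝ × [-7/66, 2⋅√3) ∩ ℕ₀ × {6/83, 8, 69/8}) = ℕ₀ × {6/83}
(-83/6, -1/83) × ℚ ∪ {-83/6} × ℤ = ({-83/6} × ℤ) ∪ ((-83/6, -1/83) × ℚ)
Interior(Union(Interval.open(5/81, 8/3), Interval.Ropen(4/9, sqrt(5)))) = Interval.open(5/81, 8/3)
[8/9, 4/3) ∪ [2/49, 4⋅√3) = [2/49, 4⋅√3)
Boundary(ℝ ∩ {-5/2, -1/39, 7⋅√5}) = {-5/2, -1/39, 7⋅√5}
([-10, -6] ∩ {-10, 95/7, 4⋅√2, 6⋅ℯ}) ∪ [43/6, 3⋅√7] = {-10} ∪ [43/6, 3⋅√7]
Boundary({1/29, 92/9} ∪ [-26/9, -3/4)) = {-26/9, -3/4, 1/29, 92/9}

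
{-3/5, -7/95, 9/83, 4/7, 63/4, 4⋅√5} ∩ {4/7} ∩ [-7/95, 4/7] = {4/7}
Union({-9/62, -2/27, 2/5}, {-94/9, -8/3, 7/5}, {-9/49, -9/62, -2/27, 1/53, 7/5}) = {-94/9, -8/3, -9/49, -9/62, -2/27, 1/53, 2/5, 7/5}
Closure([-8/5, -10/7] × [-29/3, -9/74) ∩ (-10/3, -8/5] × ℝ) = {-8/5} × [-29/3, -9/74]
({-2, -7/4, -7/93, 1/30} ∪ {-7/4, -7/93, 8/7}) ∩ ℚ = {-2, -7/4, -7/93, 1/30, 8/7}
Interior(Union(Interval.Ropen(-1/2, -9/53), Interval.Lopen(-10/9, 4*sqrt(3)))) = Interval.open(-10/9, 4*sqrt(3))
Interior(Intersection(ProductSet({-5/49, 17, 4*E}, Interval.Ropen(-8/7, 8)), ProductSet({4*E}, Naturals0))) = EmptySet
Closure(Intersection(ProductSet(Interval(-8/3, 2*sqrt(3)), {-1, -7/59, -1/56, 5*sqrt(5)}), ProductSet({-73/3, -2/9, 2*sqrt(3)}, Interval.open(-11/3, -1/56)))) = ProductSet({-2/9, 2*sqrt(3)}, {-1, -7/59})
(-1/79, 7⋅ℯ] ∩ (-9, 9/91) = (-1/79, 9/91)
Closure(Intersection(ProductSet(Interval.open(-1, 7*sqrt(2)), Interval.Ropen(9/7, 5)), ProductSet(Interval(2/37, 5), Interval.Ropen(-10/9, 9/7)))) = EmptySet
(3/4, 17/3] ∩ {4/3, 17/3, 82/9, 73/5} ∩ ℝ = {4/3, 17/3}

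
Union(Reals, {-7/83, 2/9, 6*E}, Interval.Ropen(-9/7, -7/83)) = Interval(-oo, oo)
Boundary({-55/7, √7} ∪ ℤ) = ℤ ∪ {-55/7, √7}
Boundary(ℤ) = ℤ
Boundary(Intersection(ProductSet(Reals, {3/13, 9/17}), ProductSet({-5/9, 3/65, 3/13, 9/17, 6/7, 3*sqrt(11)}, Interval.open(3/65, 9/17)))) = ProductSet({-5/9, 3/65, 3/13, 9/17, 6/7, 3*sqrt(11)}, {3/13})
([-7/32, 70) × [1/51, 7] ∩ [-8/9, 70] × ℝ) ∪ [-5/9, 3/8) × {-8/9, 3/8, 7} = ([-5/9, 3/8) × {-8/9, 3/8, 7}) ∪ ([-7/32, 70) × [1/51, 7])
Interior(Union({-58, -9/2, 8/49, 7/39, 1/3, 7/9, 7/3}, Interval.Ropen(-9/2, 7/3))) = Interval.open(-9/2, 7/3)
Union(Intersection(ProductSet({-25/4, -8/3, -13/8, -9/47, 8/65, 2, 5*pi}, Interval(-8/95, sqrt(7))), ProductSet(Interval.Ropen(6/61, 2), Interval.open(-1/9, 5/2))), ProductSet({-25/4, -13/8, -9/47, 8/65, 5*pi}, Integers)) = Union(ProductSet({8/65}, Interval.Ropen(-8/95, 5/2)), ProductSet({-25/4, -13/8, -9/47, 8/65, 5*pi}, Integers))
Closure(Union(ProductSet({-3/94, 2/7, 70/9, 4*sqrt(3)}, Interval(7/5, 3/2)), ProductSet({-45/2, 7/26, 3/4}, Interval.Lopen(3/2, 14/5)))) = Union(ProductSet({-45/2, 7/26, 3/4}, Interval(3/2, 14/5)), ProductSet({-3/94, 2/7, 70/9, 4*sqrt(3)}, Interval(7/5, 3/2)))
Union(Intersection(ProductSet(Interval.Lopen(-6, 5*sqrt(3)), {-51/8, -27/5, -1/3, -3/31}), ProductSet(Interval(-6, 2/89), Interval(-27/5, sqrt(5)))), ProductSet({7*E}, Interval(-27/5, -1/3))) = Union(ProductSet({7*E}, Interval(-27/5, -1/3)), ProductSet(Interval.Lopen(-6, 2/89), {-27/5, -1/3, -3/31}))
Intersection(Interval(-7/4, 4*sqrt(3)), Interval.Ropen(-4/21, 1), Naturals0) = Range(0, 1, 1)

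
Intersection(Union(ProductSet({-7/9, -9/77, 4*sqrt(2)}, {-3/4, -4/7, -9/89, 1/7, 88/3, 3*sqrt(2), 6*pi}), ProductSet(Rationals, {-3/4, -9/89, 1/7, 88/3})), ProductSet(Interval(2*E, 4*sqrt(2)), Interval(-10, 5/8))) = Union(ProductSet({4*sqrt(2)}, {-3/4, -4/7, -9/89, 1/7}), ProductSet(Intersection(Interval(2*E, 4*sqrt(2)), Rationals), {-3/4, -9/89, 1/7}))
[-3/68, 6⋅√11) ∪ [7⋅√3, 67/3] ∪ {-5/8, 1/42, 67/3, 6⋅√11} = {-5/8} ∪ [-3/68, 67/3]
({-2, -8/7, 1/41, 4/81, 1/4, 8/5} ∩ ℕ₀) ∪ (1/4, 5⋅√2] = (1/4, 5⋅√2]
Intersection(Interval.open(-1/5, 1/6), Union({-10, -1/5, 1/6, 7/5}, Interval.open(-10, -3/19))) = Interval.open(-1/5, -3/19)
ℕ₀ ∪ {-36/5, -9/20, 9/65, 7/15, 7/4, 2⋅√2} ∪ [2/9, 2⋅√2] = {-36/5, -9/20, 9/65} ∪ ℕ₀ ∪ [2/9, 2⋅√2]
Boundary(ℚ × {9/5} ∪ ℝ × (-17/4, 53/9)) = ℝ × {-17/4, 53/9}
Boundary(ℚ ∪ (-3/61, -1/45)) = (-∞, -3/61] ∪ [-1/45, ∞)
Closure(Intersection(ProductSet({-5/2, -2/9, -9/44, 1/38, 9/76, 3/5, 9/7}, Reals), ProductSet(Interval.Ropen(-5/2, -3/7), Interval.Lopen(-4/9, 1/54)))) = ProductSet({-5/2}, Interval(-4/9, 1/54))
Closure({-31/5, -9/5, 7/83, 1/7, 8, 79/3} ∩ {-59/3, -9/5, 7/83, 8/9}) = {-9/5, 7/83}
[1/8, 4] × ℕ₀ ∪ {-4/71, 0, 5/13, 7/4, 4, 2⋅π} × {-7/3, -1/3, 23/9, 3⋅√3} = ([1/8, 4] × ℕ₀) ∪ ({-4/71, 0, 5/13, 7/4, 4, 2⋅π} × {-7/3, -1/3, 23/9, 3⋅√3})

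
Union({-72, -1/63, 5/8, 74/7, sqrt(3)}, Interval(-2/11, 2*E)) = Union({-72, 74/7}, Interval(-2/11, 2*E))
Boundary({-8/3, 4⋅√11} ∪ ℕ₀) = {-8/3, 4⋅√11} ∪ ℕ₀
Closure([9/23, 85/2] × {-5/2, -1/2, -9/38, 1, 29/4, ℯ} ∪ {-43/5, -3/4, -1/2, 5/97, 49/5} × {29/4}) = ({-43/5, -3/4, -1/2, 5/97, 49/5} × {29/4}) ∪ ([9/23, 85/2] × {-5/2, -1/2, -9/38, 1, 29/4, ℯ})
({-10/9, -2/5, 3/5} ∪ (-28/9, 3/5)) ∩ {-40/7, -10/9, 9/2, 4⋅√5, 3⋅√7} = {-10/9}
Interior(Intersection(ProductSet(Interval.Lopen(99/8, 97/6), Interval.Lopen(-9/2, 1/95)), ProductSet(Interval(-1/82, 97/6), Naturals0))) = EmptySet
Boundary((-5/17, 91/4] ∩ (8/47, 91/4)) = {8/47, 91/4}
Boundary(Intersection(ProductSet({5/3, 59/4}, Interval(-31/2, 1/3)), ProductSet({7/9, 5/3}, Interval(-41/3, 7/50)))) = ProductSet({5/3}, Interval(-41/3, 7/50))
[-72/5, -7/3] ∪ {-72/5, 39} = [-72/5, -7/3] ∪ {39}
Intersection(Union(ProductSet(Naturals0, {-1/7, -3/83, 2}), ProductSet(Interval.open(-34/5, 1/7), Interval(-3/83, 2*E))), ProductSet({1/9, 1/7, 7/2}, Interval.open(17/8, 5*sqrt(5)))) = ProductSet({1/9}, Interval.Lopen(17/8, 2*E))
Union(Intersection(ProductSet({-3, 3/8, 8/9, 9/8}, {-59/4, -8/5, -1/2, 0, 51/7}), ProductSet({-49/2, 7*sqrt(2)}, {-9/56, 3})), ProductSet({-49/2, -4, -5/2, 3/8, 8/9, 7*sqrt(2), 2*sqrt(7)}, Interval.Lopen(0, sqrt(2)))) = ProductSet({-49/2, -4, -5/2, 3/8, 8/9, 7*sqrt(2), 2*sqrt(7)}, Interval.Lopen(0, sqrt(2)))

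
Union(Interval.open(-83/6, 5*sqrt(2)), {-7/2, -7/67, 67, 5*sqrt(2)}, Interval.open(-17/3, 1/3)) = Union({67}, Interval.Lopen(-83/6, 5*sqrt(2)))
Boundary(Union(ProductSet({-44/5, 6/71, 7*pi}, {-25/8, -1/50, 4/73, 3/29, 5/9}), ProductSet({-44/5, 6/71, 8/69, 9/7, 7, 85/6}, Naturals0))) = Union(ProductSet({-44/5, 6/71, 7*pi}, {-25/8, -1/50, 4/73, 3/29, 5/9}), ProductSet({-44/5, 6/71, 8/69, 9/7, 7, 85/6}, Naturals0))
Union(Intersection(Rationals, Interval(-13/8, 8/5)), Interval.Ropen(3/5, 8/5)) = Union(Intersection(Interval(-13/8, 8/5), Rationals), Interval(3/5, 8/5))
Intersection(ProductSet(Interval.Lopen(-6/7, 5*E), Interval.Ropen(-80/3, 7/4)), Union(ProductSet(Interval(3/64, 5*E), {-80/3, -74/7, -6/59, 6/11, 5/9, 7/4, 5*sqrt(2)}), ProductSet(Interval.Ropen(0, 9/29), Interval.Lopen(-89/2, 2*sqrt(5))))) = Union(ProductSet(Interval.Ropen(0, 9/29), Interval.Ropen(-80/3, 7/4)), ProductSet(Interval(3/64, 5*E), {-80/3, -74/7, -6/59, 6/11, 5/9}))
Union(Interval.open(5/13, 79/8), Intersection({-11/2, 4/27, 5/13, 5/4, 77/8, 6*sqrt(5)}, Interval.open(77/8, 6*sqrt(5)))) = Interval.open(5/13, 79/8)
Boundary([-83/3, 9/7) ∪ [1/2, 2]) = {-83/3, 2}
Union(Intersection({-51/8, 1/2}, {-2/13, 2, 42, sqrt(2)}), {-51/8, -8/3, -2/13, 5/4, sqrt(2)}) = {-51/8, -8/3, -2/13, 5/4, sqrt(2)}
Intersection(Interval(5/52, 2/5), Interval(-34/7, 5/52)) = {5/52}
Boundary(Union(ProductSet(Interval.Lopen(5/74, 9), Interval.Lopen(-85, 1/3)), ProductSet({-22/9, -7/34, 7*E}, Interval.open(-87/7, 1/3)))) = Union(ProductSet({5/74, 9}, Interval(-85, 1/3)), ProductSet({-22/9, -7/34, 7*E}, Interval(-87/7, 1/3)), ProductSet(Interval(5/74, 9), {-85, 1/3}))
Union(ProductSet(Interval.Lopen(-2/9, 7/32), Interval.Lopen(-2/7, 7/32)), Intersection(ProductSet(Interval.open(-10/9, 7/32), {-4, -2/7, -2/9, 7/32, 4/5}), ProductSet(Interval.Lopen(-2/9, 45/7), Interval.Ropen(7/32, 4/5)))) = ProductSet(Interval.Lopen(-2/9, 7/32), Interval.Lopen(-2/7, 7/32))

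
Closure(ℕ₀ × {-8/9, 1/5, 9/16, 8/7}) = ℕ₀ × {-8/9, 1/5, 9/16, 8/7}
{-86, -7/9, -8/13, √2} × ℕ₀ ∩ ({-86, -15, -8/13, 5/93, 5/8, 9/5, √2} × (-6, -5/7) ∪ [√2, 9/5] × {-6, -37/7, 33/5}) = ∅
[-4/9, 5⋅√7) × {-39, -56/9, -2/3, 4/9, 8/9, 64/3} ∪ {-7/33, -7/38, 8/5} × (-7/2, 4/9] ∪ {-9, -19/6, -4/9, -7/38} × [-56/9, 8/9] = ({-7/33, -7/38, 8/5} × (-7/2, 4/9]) ∪ ({-9, -19/6, -4/9, -7/38} × [-56/9, 8/9]) ∪ ([-4/9, 5⋅√7) × {-39, -56/9, -2/3, 4/9, 8/9, 64/3})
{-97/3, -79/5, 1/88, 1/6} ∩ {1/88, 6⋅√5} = {1/88}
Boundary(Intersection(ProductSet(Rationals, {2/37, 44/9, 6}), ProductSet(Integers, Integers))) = ProductSet(Integers, {6})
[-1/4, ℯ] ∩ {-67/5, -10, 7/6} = {7/6}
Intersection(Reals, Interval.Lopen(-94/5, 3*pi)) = Interval.Lopen(-94/5, 3*pi)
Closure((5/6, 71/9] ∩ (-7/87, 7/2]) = [5/6, 7/2]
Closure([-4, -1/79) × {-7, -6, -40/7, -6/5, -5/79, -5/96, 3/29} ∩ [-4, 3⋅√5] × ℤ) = [-4, -1/79] × {-7, -6}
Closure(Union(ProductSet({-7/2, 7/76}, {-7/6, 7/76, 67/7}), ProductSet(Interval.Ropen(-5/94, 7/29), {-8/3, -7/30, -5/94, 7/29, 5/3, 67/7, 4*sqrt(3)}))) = Union(ProductSet({-7/2, 7/76}, {-7/6, 7/76, 67/7}), ProductSet(Interval(-5/94, 7/29), {-8/3, -7/30, -5/94, 7/29, 5/3, 67/7, 4*sqrt(3)}))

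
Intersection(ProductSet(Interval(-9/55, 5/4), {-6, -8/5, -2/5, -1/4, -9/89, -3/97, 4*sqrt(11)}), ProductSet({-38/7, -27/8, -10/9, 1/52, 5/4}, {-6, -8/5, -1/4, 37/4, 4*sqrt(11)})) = ProductSet({1/52, 5/4}, {-6, -8/5, -1/4, 4*sqrt(11)})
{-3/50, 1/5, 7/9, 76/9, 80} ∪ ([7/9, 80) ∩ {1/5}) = {-3/50, 1/5, 7/9, 76/9, 80}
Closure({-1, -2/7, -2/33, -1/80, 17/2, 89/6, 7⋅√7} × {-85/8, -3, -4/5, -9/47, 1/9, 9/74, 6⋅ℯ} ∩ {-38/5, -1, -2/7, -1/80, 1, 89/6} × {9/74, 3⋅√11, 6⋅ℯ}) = {-1, -2/7, -1/80, 89/6} × {9/74, 6⋅ℯ}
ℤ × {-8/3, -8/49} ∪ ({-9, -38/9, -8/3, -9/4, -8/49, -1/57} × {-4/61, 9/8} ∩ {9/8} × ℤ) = ℤ × {-8/3, -8/49}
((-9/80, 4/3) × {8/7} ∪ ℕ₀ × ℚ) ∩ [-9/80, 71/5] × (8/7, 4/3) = {0, 1, …, 14} × (ℚ ∩ (8/7, 4/3))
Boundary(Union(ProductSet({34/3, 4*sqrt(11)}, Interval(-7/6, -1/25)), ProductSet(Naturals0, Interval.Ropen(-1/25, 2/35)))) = Union(ProductSet({34/3, 4*sqrt(11)}, Interval(-7/6, -1/25)), ProductSet(Naturals0, Interval(-1/25, 2/35)))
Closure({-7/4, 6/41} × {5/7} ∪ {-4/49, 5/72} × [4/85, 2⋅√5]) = ({-7/4, 6/41} × {5/7}) ∪ ({-4/49, 5/72} × [4/85, 2⋅√5])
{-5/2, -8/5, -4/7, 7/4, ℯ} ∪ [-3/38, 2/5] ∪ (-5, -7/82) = (-5, -7/82) ∪ [-3/38, 2/5] ∪ {7/4, ℯ}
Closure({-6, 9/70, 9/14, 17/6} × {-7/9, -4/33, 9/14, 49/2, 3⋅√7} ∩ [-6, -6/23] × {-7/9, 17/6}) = {-6} × {-7/9}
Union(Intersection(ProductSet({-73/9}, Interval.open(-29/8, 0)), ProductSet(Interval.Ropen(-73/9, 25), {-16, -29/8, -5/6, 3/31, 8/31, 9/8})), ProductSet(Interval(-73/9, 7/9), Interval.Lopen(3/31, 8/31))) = Union(ProductSet({-73/9}, {-5/6}), ProductSet(Interval(-73/9, 7/9), Interval.Lopen(3/31, 8/31)))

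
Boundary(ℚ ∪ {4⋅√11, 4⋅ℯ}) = ℝ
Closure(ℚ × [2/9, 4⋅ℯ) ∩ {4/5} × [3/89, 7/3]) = {4/5} × [2/9, 7/3]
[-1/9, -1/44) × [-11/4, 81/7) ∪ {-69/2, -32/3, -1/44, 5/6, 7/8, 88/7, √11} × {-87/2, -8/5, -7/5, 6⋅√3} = ([-1/9, -1/44) × [-11/4, 81/7)) ∪ ({-69/2, -32/3, -1/44, 5/6, 7/8, 88/7, √11} × {-87/2, -8/5, -7/5, 6⋅√3})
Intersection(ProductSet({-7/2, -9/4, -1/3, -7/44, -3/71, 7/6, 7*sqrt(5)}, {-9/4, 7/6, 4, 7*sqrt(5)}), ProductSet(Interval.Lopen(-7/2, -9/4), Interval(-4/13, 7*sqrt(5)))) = ProductSet({-9/4}, {7/6, 4, 7*sqrt(5)})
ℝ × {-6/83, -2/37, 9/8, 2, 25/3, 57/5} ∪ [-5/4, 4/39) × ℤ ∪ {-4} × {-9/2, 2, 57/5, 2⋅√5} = ([-5/4, 4/39) × ℤ) ∪ (ℝ × {-6/83, -2/37, 9/8, 2, 25/3, 57/5}) ∪ ({-4} × {-9/2, 2, 57/5, 2⋅√5})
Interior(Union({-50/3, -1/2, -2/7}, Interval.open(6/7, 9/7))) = Interval.open(6/7, 9/7)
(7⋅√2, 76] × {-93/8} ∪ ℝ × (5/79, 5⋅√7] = (ℝ × (5/79, 5⋅√7]) ∪ ((7⋅√2, 76] × {-93/8})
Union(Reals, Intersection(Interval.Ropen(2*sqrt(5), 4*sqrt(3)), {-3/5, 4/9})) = Reals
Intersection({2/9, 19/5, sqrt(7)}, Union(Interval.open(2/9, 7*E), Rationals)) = {2/9, 19/5, sqrt(7)}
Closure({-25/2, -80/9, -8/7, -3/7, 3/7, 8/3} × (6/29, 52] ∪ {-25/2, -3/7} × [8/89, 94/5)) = ({-25/2, -3/7} × [8/89, 94/5]) ∪ ({-25/2, -80/9, -8/7, -3/7, 3/7, 8/3} × [6/29, 52])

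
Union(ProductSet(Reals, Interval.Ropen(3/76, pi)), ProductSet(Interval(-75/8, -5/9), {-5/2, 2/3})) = Union(ProductSet(Interval(-75/8, -5/9), {-5/2, 2/3}), ProductSet(Reals, Interval.Ropen(3/76, pi)))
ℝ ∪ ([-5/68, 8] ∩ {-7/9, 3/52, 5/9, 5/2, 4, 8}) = ℝ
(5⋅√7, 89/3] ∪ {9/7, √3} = {9/7, √3} ∪ (5⋅√7, 89/3]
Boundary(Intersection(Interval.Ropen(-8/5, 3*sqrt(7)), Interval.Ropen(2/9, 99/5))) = {2/9, 3*sqrt(7)}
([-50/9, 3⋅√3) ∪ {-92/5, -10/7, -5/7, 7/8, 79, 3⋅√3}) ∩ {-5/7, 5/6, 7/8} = {-5/7, 5/6, 7/8}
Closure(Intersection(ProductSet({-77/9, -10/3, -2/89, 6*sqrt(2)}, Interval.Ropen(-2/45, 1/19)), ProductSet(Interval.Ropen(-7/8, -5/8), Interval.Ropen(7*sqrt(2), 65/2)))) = EmptySet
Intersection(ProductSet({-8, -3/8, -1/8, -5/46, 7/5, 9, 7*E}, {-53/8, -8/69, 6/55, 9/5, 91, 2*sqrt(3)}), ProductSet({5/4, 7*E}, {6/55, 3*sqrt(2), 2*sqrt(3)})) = ProductSet({7*E}, {6/55, 2*sqrt(3)})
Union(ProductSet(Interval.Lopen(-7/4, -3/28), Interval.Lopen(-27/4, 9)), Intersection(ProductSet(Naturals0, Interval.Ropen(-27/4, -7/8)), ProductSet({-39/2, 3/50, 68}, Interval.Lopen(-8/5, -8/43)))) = Union(ProductSet({68}, Interval.open(-8/5, -7/8)), ProductSet(Interval.Lopen(-7/4, -3/28), Interval.Lopen(-27/4, 9)))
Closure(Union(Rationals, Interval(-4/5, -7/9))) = Union(Interval(-oo, oo), Rationals)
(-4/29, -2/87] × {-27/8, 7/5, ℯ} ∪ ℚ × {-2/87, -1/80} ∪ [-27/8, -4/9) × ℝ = (ℚ × {-2/87, -1/80}) ∪ ([-27/8, -4/9) × ℝ) ∪ ((-4/29, -2/87] × {-27/8, 7/5, ℯ})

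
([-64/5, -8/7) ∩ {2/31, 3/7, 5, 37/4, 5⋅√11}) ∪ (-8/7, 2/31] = (-8/7, 2/31]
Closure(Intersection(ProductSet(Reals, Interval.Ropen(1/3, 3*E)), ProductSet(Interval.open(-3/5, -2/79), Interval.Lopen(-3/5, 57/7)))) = ProductSet(Interval(-3/5, -2/79), Interval(1/3, 57/7))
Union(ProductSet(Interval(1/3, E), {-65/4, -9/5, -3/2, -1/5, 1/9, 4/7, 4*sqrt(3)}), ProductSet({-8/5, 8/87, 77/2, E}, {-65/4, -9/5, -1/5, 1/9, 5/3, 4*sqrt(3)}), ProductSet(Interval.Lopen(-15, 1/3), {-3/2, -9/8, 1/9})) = Union(ProductSet({-8/5, 8/87, 77/2, E}, {-65/4, -9/5, -1/5, 1/9, 5/3, 4*sqrt(3)}), ProductSet(Interval.Lopen(-15, 1/3), {-3/2, -9/8, 1/9}), ProductSet(Interval(1/3, E), {-65/4, -9/5, -3/2, -1/5, 1/9, 4/7, 4*sqrt(3)}))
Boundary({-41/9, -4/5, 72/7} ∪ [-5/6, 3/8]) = {-41/9, -5/6, 3/8, 72/7}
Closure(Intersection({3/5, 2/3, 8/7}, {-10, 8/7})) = {8/7}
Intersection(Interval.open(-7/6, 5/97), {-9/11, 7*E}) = {-9/11}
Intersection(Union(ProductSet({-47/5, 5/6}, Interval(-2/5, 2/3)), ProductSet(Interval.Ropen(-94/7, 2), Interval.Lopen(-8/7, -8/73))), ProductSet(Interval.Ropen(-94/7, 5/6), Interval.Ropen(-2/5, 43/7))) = Union(ProductSet({-47/5}, Interval(-2/5, 2/3)), ProductSet(Interval.Ropen(-94/7, 5/6), Interval(-2/5, -8/73)))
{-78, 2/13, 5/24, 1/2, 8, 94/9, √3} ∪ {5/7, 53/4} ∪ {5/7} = {-78, 2/13, 5/24, 1/2, 5/7, 8, 94/9, 53/4, √3}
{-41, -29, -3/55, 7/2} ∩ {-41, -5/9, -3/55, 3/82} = {-41, -3/55}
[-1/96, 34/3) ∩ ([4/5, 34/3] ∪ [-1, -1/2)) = [4/5, 34/3)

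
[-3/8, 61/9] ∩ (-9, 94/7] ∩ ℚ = ℚ ∩ [-3/8, 61/9]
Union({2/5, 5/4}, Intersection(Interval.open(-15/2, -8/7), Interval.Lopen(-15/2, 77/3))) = Union({2/5, 5/4}, Interval.open(-15/2, -8/7))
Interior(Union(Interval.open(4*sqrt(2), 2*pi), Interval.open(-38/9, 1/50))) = Union(Interval.open(-38/9, 1/50), Interval.open(4*sqrt(2), 2*pi))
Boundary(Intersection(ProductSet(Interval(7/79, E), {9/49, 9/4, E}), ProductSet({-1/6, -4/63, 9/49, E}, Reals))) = ProductSet({9/49, E}, {9/49, 9/4, E})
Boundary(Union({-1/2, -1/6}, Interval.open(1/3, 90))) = {-1/2, -1/6, 1/3, 90}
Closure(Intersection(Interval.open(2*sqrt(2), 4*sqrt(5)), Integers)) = Range(3, 9, 1)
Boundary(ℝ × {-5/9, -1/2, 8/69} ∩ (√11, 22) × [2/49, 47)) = [√11, 22] × {8/69}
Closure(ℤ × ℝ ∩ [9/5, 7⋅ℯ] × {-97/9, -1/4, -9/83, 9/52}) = {2, 3, …, 19} × {-97/9, -1/4, -9/83, 9/52}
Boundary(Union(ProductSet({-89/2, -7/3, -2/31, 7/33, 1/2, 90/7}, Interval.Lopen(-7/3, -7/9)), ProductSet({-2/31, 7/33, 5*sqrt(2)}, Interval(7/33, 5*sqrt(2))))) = Union(ProductSet({-2/31, 7/33, 5*sqrt(2)}, Interval(7/33, 5*sqrt(2))), ProductSet({-89/2, -7/3, -2/31, 7/33, 1/2, 90/7}, Interval(-7/3, -7/9)))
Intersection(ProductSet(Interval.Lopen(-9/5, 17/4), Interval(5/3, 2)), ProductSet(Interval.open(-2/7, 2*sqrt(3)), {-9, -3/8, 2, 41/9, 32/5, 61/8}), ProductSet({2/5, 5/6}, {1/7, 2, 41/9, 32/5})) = ProductSet({2/5, 5/6}, {2})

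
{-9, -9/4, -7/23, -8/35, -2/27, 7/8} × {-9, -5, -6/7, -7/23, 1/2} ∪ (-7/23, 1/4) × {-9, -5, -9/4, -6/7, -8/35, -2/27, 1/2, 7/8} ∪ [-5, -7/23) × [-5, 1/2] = ([-5, -7/23) × [-5, 1/2]) ∪ ({-9, -9/4, -7/23, -8/35, -2/27, 7/8} × {-9, -5, -6/7, -7/23, 1/2}) ∪ ((-7/23, 1/4) × {-9, -5, -9/4, -6/7, -8/35, -2/27, 1/2, 7/8})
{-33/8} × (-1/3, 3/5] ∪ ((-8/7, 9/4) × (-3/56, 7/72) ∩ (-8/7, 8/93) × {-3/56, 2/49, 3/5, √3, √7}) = ({-33/8} × (-1/3, 3/5]) ∪ ((-8/7, 8/93) × {2/49})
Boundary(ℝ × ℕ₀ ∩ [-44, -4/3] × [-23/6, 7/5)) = [-44, -4/3] × {0, 1}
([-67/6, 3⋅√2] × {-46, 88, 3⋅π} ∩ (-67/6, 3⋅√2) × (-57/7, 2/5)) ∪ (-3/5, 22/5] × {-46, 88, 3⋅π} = (-3/5, 22/5] × {-46, 88, 3⋅π}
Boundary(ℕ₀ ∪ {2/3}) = ℕ₀ ∪ {2/3}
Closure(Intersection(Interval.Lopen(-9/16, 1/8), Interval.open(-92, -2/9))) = Interval(-9/16, -2/9)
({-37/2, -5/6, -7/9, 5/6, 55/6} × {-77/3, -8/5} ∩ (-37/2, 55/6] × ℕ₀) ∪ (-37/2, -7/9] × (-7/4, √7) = (-37/2, -7/9] × (-7/4, √7)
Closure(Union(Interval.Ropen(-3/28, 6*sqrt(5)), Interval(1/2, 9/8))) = Interval(-3/28, 6*sqrt(5))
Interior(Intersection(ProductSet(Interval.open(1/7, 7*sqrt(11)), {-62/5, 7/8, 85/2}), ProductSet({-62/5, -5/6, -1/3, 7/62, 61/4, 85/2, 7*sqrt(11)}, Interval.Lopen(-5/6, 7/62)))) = EmptySet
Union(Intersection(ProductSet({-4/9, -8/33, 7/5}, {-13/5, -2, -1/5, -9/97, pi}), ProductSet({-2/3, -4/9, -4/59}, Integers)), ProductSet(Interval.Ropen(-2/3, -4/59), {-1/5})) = Union(ProductSet({-4/9}, {-2}), ProductSet(Interval.Ropen(-2/3, -4/59), {-1/5}))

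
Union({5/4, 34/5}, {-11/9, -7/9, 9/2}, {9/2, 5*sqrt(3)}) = {-11/9, -7/9, 5/4, 9/2, 34/5, 5*sqrt(3)}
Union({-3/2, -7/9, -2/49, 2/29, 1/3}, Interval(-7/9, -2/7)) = Union({-3/2, -2/49, 2/29, 1/3}, Interval(-7/9, -2/7))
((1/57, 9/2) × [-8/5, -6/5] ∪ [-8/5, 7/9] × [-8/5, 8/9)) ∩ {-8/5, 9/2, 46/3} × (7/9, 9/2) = {-8/5} × (7/9, 8/9)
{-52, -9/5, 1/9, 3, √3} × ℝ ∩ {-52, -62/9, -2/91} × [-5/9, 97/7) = {-52} × [-5/9, 97/7)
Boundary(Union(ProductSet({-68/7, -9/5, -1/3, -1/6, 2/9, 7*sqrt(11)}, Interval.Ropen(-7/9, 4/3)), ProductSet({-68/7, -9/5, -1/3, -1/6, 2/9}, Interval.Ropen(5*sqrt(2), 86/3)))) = Union(ProductSet({-68/7, -9/5, -1/3, -1/6, 2/9}, Interval(5*sqrt(2), 86/3)), ProductSet({-68/7, -9/5, -1/3, -1/6, 2/9, 7*sqrt(11)}, Interval(-7/9, 4/3)))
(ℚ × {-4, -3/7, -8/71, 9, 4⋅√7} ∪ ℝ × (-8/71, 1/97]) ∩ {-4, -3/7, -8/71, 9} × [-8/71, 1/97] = {-4, -3/7, -8/71, 9} × [-8/71, 1/97]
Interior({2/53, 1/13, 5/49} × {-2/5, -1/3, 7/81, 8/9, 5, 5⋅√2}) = ∅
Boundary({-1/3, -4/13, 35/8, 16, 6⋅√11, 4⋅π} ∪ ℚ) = ℝ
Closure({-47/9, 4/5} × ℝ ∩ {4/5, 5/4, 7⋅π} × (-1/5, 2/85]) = {4/5} × [-1/5, 2/85]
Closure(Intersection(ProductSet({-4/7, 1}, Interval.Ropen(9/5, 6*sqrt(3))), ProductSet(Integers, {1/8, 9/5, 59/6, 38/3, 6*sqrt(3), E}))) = ProductSet({1}, {9/5, 59/6, E})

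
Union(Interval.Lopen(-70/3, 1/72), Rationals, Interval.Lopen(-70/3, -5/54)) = Union(Interval(-70/3, 1/72), Rationals)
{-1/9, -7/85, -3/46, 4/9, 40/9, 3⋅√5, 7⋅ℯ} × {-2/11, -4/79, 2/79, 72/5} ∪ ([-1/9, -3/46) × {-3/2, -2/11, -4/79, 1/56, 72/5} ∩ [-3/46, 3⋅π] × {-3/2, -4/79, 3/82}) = {-1/9, -7/85, -3/46, 4/9, 40/9, 3⋅√5, 7⋅ℯ} × {-2/11, -4/79, 2/79, 72/5}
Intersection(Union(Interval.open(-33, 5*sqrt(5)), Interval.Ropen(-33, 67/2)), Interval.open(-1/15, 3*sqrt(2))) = Interval.open(-1/15, 3*sqrt(2))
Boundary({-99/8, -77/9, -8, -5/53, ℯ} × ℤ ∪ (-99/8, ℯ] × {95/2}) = ({-99/8, -77/9, -8, -5/53, ℯ} × ℤ) ∪ ([-99/8, ℯ] × {95/2})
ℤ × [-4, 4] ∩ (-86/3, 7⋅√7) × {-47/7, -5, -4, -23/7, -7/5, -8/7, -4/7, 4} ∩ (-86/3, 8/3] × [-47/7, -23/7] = {-28, -27, …, 2} × {-4, -23/7}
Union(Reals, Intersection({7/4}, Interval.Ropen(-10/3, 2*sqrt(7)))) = Reals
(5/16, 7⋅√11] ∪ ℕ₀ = ℕ₀ ∪ (5/16, 7⋅√11]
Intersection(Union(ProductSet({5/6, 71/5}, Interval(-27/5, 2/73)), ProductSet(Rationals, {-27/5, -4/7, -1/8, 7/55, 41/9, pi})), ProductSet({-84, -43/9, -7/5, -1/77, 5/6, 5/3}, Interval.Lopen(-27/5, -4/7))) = Union(ProductSet({5/6}, Interval.Lopen(-27/5, -4/7)), ProductSet({-84, -43/9, -7/5, -1/77, 5/6, 5/3}, {-4/7}))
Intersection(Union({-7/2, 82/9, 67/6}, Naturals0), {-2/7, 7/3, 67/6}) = {67/6}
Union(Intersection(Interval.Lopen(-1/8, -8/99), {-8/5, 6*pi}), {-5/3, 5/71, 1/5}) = {-5/3, 5/71, 1/5}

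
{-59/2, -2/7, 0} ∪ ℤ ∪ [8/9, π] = ℤ ∪ {-59/2, -2/7} ∪ [8/9, π]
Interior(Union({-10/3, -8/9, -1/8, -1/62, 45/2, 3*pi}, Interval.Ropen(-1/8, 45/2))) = Interval.open(-1/8, 45/2)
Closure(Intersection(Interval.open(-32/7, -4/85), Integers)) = Range(-4, 0, 1)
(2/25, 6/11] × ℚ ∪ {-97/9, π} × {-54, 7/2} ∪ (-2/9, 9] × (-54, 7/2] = ({-97/9, π} × {-54, 7/2}) ∪ ((2/25, 6/11] × ℚ) ∪ ((-2/9, 9] × (-54, 7/2])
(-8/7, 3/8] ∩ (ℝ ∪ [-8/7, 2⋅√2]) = (-8/7, 3/8]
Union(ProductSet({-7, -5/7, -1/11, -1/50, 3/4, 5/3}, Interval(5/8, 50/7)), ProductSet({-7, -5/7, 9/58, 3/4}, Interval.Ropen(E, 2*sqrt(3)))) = Union(ProductSet({-7, -5/7, 9/58, 3/4}, Interval.Ropen(E, 2*sqrt(3))), ProductSet({-7, -5/7, -1/11, -1/50, 3/4, 5/3}, Interval(5/8, 50/7)))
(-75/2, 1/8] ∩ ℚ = ℚ ∩ (-75/2, 1/8]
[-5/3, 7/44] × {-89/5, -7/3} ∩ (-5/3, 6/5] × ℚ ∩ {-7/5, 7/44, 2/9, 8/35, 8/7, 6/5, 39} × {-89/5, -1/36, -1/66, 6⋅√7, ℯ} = {-7/5, 7/44} × {-89/5}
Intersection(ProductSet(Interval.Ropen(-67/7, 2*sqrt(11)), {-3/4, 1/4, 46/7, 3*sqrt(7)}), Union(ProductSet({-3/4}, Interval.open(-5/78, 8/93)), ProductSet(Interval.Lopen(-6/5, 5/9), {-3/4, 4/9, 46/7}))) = ProductSet(Interval.Lopen(-6/5, 5/9), {-3/4, 46/7})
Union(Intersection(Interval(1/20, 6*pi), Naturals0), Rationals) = Union(Range(1, 19, 1), Rationals)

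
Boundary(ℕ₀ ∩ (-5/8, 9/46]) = {0}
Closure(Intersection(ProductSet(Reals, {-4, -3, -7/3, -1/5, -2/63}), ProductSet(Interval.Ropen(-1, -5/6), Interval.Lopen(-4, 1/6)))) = ProductSet(Interval(-1, -5/6), {-3, -7/3, -1/5, -2/63})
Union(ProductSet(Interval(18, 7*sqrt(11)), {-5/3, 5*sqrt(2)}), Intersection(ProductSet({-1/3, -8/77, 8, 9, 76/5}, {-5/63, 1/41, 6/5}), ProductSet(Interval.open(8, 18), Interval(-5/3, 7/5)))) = Union(ProductSet({9, 76/5}, {-5/63, 1/41, 6/5}), ProductSet(Interval(18, 7*sqrt(11)), {-5/3, 5*sqrt(2)}))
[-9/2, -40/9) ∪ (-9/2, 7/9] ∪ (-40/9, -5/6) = [-9/2, 7/9]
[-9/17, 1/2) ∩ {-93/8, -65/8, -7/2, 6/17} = {6/17}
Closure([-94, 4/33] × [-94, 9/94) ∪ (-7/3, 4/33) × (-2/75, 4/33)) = ({4/33} × [-2/75, 4/33]) ∪ ([-7/3, 4/33] × {4/33}) ∪ ({-94, 4/33} × [-94, 9/94]) ∪ ({-7/3, 4/33} × [9/94, 4/33]) ∪ ([-94, 4/33] × [-94, 9/94)) ∪ ((-7/3, 4/33) × (-2/75, 4/33)) ∪ (([-94, -7/3] ∪ {4/33}) × {-94, 9/94})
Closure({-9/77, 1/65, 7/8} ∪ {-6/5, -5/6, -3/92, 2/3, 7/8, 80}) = {-6/5, -5/6, -9/77, -3/92, 1/65, 2/3, 7/8, 80}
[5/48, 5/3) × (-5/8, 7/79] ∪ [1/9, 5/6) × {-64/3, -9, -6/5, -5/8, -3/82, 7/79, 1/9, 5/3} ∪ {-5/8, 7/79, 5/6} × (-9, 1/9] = ({-5/8, 7/79, 5/6} × (-9, 1/9]) ∪ ([5/48, 5/3) × (-5/8, 7/79]) ∪ ([1/9, 5/6) × {-64/3, -9, -6/5, -5/8, -3/82, 7/79, 1/9, 5/3})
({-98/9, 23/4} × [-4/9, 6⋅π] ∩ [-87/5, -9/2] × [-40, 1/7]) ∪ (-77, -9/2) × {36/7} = ({-98/9} × [-4/9, 1/7]) ∪ ((-77, -9/2) × {36/7})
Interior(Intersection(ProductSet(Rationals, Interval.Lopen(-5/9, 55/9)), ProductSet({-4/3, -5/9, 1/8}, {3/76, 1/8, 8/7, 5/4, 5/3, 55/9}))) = EmptySet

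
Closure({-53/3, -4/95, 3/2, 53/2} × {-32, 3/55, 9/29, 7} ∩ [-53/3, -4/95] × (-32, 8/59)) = {-53/3, -4/95} × {3/55}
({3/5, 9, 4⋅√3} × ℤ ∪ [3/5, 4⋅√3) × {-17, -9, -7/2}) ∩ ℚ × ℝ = ({3/5, 9} × ℤ) ∪ ((ℚ ∩ [3/5, 4⋅√3)) × {-17, -9, -7/2})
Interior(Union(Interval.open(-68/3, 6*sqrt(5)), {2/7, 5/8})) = Interval.open(-68/3, 6*sqrt(5))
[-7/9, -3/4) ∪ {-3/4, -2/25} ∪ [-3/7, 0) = [-7/9, -3/4] ∪ [-3/7, 0)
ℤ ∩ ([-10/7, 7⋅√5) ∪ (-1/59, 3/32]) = {-1, 0, …, 15}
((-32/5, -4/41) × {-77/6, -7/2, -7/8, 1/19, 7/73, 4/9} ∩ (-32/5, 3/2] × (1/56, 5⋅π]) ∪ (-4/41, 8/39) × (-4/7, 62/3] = ((-32/5, -4/41) × {1/19, 7/73, 4/9}) ∪ ((-4/41, 8/39) × (-4/7, 62/3])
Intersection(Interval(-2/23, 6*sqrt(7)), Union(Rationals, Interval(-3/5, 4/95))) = Union(Intersection(Interval(-2/23, 6*sqrt(7)), Rationals), Interval(-2/23, 4/95))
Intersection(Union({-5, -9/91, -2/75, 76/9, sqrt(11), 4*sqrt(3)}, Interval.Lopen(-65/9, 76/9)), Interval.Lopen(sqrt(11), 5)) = Interval.Lopen(sqrt(11), 5)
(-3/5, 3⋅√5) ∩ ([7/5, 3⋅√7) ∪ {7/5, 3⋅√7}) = [7/5, 3⋅√5)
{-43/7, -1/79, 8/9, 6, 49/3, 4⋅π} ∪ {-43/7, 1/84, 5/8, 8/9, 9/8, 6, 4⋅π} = {-43/7, -1/79, 1/84, 5/8, 8/9, 9/8, 6, 49/3, 4⋅π}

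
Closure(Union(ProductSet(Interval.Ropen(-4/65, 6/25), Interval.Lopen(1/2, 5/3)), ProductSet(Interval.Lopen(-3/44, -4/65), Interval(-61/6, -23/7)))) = Union(ProductSet({-4/65, 6/25}, Interval(1/2, 5/3)), ProductSet(Interval(-3/44, -4/65), Interval(-61/6, -23/7)), ProductSet(Interval(-4/65, 6/25), {1/2, 5/3}), ProductSet(Interval.Ropen(-4/65, 6/25), Interval.Lopen(1/2, 5/3)))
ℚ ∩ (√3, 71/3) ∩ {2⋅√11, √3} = ∅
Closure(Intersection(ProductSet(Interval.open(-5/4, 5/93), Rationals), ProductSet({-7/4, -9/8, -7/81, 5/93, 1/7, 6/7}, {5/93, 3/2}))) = ProductSet({-9/8, -7/81}, {5/93, 3/2})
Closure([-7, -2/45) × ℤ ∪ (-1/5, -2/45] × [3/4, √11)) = ([-7, -2/45] × ℤ) ∪ ({-1/5, -2/45} × [3/4, √11]) ∪ ([-1/5, -2/45] × {3/4, √11}) ∪ ((-1/5, -2/45] × [3/4, √11))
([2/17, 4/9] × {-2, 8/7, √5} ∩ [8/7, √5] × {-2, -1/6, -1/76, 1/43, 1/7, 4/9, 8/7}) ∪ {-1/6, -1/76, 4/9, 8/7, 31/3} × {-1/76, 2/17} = {-1/6, -1/76, 4/9, 8/7, 31/3} × {-1/76, 2/17}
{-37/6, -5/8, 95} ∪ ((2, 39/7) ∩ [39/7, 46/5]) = {-37/6, -5/8, 95}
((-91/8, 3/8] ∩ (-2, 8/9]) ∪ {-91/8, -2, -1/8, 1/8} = {-91/8} ∪ [-2, 3/8]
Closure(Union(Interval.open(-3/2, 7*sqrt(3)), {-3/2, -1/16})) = Interval(-3/2, 7*sqrt(3))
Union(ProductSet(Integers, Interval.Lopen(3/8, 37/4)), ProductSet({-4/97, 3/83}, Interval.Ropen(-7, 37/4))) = Union(ProductSet({-4/97, 3/83}, Interval.Ropen(-7, 37/4)), ProductSet(Integers, Interval.Lopen(3/8, 37/4)))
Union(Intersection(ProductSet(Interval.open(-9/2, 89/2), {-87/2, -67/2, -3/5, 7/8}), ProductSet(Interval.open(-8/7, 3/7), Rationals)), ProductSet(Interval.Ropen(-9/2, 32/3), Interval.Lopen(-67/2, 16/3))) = Union(ProductSet(Interval.Ropen(-9/2, 32/3), Interval.Lopen(-67/2, 16/3)), ProductSet(Interval.open(-8/7, 3/7), {-87/2, -67/2, -3/5, 7/8}))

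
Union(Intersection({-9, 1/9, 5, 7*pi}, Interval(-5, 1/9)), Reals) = Reals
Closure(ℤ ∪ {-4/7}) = ℤ ∪ {-4/7}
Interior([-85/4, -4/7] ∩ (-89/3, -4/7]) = (-85/4, -4/7)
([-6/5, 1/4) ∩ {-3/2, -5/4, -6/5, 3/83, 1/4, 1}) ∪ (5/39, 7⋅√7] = {-6/5, 3/83} ∪ (5/39, 7⋅√7]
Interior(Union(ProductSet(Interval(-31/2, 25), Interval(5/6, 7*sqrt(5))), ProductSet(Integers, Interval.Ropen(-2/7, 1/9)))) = ProductSet(Interval.open(-31/2, 25), Interval.open(5/6, 7*sqrt(5)))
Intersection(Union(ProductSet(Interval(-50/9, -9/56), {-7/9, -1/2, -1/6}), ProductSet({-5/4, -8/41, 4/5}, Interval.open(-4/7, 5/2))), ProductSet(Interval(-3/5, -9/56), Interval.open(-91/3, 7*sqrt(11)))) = Union(ProductSet({-8/41}, Interval.open(-4/7, 5/2)), ProductSet(Interval(-3/5, -9/56), {-7/9, -1/2, -1/6}))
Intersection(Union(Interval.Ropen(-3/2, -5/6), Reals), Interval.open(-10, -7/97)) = Interval.open(-10, -7/97)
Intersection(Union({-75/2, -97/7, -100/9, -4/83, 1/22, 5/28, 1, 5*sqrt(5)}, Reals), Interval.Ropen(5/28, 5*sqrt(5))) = Interval.Ropen(5/28, 5*sqrt(5))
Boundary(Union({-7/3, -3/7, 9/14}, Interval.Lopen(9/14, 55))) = {-7/3, -3/7, 9/14, 55}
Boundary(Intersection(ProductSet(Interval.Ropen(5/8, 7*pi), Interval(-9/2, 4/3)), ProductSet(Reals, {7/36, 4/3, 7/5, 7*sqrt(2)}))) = ProductSet(Interval(5/8, 7*pi), {7/36, 4/3})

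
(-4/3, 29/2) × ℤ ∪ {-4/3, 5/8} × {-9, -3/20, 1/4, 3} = ((-4/3, 29/2) × ℤ) ∪ ({-4/3, 5/8} × {-9, -3/20, 1/4, 3})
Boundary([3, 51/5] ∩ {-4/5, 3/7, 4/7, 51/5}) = {51/5}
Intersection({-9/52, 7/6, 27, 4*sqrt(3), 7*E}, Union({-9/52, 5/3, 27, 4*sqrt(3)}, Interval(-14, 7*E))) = {-9/52, 7/6, 27, 4*sqrt(3), 7*E}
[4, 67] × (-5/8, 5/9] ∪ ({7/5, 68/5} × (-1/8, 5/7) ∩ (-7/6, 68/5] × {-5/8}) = [4, 67] × (-5/8, 5/9]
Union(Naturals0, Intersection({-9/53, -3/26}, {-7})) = Naturals0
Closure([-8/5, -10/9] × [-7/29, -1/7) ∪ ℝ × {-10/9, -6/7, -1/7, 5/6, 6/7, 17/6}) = (ℝ × {-10/9, -6/7, -1/7, 5/6, 6/7, 17/6}) ∪ ([-8/5, -10/9] × [-7/29, -1/7])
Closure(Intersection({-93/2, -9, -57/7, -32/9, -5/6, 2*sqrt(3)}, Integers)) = {-9}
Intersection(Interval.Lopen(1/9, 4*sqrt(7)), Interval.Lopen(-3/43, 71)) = Interval.Lopen(1/9, 4*sqrt(7))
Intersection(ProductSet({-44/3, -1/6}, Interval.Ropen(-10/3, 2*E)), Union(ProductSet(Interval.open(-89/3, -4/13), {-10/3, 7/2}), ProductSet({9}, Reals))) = ProductSet({-44/3}, {-10/3, 7/2})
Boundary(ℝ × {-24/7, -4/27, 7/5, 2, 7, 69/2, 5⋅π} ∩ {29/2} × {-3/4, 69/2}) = {29/2} × {69/2}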